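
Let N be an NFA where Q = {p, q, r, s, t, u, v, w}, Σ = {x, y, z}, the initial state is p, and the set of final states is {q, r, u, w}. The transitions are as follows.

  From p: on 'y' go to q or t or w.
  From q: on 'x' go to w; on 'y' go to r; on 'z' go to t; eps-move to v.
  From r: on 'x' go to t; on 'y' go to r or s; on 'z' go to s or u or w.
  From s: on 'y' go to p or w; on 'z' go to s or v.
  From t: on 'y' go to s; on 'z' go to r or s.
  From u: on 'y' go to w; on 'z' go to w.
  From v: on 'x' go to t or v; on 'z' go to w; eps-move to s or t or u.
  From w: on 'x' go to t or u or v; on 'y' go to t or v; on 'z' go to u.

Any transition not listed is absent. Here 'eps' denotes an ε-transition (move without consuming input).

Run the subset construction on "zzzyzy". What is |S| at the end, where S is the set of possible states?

Start in {p}.
Read 'z': {p} → ∅.
The set is empty and remains empty for the remaining 5 symbols.
That set has 0 states.

0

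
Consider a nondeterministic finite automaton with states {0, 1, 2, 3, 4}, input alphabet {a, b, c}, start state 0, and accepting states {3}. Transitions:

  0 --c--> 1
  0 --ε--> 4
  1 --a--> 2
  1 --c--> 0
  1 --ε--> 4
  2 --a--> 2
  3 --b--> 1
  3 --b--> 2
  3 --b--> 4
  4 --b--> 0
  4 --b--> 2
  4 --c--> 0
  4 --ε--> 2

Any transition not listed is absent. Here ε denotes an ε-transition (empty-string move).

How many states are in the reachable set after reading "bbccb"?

Start: ε-closure({0}) = {0, 2, 4}.
Read 'b': 0→∅, 2→∅, 4→{0, 2}; union {0, 2}; ε-closure = {0, 2, 4}.
Read 'b': 0→∅, 2→∅, 4→{0, 2}; union {0, 2}; ε-closure = {0, 2, 4}.
Read 'c': 0→{1}, 2→∅, 4→{0}; union {0, 1}; ε-closure = {0, 1, 2, 4}.
Read 'c': 0→{1}, 1→{0}, 2→∅, 4→{0}; union {0, 1}; ε-closure = {0, 1, 2, 4}.
Read 'b': 0→∅, 1→∅, 2→∅, 4→{0, 2}; union {0, 2}; ε-closure = {0, 2, 4}.
That set has 3 states.

3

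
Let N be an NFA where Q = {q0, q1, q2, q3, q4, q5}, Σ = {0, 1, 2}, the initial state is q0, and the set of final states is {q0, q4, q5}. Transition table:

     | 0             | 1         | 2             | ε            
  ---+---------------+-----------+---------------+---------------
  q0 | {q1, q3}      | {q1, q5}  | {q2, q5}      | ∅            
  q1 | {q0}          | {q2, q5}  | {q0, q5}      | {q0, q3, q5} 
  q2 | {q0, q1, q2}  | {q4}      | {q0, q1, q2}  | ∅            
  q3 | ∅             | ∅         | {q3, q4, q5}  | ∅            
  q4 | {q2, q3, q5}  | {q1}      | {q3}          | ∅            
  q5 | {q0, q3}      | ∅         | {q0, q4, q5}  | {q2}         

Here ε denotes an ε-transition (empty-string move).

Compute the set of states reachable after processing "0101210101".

{q0, q1, q2, q3, q4, q5}

Start in {q0}.
Read '0': {q0} → {q0, q1, q2, q3, q5}.
Read '1': {q0, q1, q2, q3, q5} → {q0, q1, q2, q3, q4, q5}.
Read '0': {q0, q1, q2, q3, q4, q5} → {q0, q1, q2, q3, q5}.
Read '1': {q0, q1, q2, q3, q5} → {q0, q1, q2, q3, q4, q5}.
Read '2': {q0, q1, q2, q3, q4, q5} → {q0, q1, q2, q3, q4, q5}.
Read '1': {q0, q1, q2, q3, q4, q5} → {q0, q1, q2, q3, q4, q5}.
Read '0': {q0, q1, q2, q3, q4, q5} → {q0, q1, q2, q3, q5}.
Read '1': {q0, q1, q2, q3, q5} → {q0, q1, q2, q3, q4, q5}.
Read '0': {q0, q1, q2, q3, q4, q5} → {q0, q1, q2, q3, q5}.
Read '1': {q0, q1, q2, q3, q5} → {q0, q1, q2, q3, q4, q5}.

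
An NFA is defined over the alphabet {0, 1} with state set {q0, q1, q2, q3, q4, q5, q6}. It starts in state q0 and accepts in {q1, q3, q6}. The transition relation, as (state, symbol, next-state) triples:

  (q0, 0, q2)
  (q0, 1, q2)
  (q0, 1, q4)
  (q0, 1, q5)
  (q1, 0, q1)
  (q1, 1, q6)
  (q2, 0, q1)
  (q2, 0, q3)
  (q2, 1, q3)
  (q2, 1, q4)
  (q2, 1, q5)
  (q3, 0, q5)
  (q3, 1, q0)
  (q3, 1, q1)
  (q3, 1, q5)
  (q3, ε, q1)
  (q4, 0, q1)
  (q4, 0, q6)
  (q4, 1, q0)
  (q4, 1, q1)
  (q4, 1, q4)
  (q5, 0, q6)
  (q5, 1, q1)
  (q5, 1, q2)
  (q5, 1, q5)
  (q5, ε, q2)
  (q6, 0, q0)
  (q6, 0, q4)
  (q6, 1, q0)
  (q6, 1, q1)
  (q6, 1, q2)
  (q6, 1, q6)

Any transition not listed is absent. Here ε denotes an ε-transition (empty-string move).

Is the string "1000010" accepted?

Start in {q0}.
Read '1': {q0} → {q2, q4, q5}.
Read '0': {q2, q4, q5} → {q1, q3, q6}.
Read '0': {q1, q3, q6} → {q0, q1, q2, q4, q5}.
Read '0': {q0, q1, q2, q4, q5} → {q1, q2, q3, q6}.
Read '0': {q1, q2, q3, q6} → {q0, q1, q2, q3, q4, q5}.
Read '1': {q0, q1, q2, q3, q4, q5} → {q0, q1, q2, q3, q4, q5, q6}.
Read '0': {q0, q1, q2, q3, q4, q5, q6} → {q0, q1, q2, q3, q4, q5, q6}.
The final set {q0, q1, q2, q3, q4, q5, q6} contains the accepting states q1, q3, q6.

Yes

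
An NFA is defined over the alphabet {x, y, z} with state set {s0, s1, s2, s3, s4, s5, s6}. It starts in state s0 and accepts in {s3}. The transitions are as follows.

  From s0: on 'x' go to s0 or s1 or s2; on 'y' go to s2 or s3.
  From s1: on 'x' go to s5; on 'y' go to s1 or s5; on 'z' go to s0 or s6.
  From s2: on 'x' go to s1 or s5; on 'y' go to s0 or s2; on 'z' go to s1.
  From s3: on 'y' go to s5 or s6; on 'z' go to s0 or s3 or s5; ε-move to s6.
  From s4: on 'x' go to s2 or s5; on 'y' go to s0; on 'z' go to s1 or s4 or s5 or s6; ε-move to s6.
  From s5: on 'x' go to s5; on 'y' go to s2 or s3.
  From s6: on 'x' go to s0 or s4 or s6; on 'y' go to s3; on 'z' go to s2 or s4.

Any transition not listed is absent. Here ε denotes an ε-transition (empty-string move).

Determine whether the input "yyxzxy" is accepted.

Yes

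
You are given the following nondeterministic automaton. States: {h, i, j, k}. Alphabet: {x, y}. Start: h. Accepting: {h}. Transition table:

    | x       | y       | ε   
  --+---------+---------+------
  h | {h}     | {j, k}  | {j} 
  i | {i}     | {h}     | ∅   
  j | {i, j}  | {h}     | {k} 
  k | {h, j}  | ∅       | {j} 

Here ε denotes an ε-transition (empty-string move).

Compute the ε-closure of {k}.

{j, k}

Begin with {k}.
ε-move k → j; add j.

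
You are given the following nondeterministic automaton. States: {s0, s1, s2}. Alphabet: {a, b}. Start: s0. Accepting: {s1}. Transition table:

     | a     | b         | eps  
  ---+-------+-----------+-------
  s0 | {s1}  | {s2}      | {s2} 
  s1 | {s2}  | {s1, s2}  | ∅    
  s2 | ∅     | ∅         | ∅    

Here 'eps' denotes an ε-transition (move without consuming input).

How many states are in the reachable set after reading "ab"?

2

Start: ε-closure({s0}) = {s0, s2}.
Read 'a': s0→{s1}, s2→∅; now {s1}.
Read 'b': s1→{s1, s2}; now {s1, s2}.
That set has 2 states.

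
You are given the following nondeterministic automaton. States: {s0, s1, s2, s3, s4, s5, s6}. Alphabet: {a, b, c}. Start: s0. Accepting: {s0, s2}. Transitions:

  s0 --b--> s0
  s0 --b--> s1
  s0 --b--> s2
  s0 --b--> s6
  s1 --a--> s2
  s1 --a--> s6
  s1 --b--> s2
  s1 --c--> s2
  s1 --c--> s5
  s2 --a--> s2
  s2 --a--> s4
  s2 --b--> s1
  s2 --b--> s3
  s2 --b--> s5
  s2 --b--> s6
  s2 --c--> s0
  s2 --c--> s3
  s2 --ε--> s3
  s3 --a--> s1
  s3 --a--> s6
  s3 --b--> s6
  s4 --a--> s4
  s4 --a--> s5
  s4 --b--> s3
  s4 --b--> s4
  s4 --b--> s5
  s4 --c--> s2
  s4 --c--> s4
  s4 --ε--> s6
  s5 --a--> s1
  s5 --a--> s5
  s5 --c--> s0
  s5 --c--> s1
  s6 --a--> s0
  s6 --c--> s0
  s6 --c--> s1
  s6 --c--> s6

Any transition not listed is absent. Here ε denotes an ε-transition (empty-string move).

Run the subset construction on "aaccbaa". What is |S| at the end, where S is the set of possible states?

0

Start in {s0}.
Read 'a': {s0} → ∅.
The set is empty and remains empty for the remaining 6 symbols.
That set has 0 states.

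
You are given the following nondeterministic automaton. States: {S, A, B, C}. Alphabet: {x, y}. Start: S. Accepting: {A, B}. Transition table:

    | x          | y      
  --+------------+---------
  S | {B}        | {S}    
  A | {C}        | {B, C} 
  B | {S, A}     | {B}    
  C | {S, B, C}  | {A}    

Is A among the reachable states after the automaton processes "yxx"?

Yes

Start in {S}.
Read 'y': {S} → {S}.
Read 'x': {S} → {B}.
Read 'x': {B} → {S, A}.
State A is in {S, A}.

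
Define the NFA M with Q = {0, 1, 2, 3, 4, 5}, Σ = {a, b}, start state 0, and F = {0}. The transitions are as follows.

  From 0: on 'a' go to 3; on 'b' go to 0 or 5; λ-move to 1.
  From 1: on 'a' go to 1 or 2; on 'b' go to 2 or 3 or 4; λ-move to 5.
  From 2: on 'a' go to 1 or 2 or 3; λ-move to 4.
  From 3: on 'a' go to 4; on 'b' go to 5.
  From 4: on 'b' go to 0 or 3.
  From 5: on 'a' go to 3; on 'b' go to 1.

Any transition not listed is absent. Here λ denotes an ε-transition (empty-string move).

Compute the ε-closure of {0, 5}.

{0, 1, 5}

Begin with {0, 5}.
ε-move 0 → 1; add 1.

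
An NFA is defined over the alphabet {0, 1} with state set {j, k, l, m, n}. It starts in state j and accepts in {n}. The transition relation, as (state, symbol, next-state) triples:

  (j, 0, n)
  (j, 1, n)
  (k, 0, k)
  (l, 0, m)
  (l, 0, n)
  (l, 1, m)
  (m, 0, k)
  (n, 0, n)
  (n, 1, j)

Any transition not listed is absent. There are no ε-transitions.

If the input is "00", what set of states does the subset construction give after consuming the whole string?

{n}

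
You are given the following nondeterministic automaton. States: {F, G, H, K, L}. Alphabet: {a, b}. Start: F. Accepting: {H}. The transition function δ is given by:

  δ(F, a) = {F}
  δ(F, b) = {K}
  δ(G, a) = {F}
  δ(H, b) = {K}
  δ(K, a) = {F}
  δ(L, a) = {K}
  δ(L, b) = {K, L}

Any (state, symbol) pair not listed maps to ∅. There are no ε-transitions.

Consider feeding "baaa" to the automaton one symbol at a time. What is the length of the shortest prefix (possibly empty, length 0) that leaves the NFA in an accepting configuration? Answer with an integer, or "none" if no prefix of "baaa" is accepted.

Start in {F}.
Read 'b': {F} → {K}.
Read 'a': {K} → {F}.
Read 'a': {F} → {F}.
Read 'a': {F} → {F}.
No reachable set along the way intersects F.

none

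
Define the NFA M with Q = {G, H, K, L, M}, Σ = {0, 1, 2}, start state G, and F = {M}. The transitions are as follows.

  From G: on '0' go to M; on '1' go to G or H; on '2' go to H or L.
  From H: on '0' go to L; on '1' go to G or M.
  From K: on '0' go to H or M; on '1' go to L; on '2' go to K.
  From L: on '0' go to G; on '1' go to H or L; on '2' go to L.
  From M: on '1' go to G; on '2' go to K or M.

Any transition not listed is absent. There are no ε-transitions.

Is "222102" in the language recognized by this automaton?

No

Start in {G}.
Read '2': {G} → {H, L}.
Read '2': {H, L} → {L}.
Read '2': {L} → {L}.
Read '1': {L} → {H, L}.
Read '0': {H, L} → {G, L}.
Read '2': {G, L} → {H, L}.
The final set {H, L} contains no accepting state.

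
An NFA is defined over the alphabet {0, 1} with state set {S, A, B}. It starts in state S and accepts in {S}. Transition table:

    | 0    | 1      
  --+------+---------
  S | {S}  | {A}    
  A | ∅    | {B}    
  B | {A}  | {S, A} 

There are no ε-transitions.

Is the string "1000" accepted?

Start in {S}.
Read '1': S→{A}; now {A}.
Read '0': A→∅; now ∅.
The set is empty and remains empty for the remaining 2 symbols.
The final set ∅ contains no accepting state.

No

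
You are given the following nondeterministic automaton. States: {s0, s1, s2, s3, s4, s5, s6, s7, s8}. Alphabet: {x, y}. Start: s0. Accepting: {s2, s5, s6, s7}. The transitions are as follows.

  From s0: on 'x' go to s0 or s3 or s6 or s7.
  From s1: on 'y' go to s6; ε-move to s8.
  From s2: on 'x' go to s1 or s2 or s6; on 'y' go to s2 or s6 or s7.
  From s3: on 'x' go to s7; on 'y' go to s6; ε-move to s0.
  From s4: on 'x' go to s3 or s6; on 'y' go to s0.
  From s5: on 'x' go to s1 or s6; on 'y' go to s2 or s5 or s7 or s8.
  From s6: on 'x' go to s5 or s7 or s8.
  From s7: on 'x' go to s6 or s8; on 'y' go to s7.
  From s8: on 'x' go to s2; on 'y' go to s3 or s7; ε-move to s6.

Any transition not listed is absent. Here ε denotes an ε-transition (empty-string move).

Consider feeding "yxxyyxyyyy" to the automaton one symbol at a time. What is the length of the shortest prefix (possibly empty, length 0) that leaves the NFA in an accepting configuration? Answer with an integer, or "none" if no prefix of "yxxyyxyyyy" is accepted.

Start in {s0}.
Read 'y': {s0} → ∅.
The set is empty and remains empty for the remaining 9 symbols.
No reachable set along the way intersects F.

none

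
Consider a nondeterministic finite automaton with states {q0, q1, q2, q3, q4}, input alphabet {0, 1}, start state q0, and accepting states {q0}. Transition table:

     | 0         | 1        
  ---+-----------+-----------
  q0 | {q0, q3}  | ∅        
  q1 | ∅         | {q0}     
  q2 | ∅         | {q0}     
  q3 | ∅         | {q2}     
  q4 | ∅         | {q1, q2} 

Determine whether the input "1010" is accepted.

Start in {q0}.
Read '1': q0→∅; now ∅.
The set is empty and remains empty for the remaining 3 symbols.
The final set ∅ contains no accepting state.

No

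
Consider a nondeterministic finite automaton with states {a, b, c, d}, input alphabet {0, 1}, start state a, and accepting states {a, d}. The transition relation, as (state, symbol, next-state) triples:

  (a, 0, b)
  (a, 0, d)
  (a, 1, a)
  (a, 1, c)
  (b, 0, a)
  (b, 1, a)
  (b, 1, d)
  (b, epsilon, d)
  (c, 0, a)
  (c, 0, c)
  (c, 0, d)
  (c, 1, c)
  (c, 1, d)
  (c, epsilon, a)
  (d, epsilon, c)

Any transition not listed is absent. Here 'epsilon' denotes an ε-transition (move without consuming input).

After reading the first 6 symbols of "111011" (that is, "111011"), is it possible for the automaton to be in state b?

No

Start in {a}.
Read '1': a→{a, c}; now {a, c}.
Read '1': a→{a, c}, c→{c, d}; now {a, c, d}.
Read '1': a→{a, c}, c→{c, d}, d→∅; now {a, c, d}.
Read '0': a→{b, d}, c→{a, c, d}, d→∅; now {a, b, c, d}.
Read '1': a→{a, c}, b→{a, d}, c→{c, d}, d→∅; now {a, c, d}.
Read '1': a→{a, c}, c→{c, d}, d→∅; now {a, c, d}.
State b is not in {a, c, d}.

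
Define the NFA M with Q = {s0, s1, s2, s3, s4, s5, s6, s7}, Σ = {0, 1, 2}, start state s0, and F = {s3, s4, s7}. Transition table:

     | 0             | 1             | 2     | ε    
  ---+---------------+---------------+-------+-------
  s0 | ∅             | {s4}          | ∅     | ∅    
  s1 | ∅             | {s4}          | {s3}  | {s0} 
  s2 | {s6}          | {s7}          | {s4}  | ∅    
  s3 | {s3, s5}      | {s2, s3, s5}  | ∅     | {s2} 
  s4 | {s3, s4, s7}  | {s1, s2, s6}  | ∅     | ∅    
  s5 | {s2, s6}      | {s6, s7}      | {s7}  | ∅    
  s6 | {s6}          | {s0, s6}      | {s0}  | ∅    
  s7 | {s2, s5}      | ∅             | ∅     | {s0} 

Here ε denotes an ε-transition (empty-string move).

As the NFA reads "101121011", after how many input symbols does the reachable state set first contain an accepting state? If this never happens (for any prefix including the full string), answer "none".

Start in {s0}.
Read '1': s0→{s4}; now {s4}.
None of the earlier sets intersect F, but {s4} does.

1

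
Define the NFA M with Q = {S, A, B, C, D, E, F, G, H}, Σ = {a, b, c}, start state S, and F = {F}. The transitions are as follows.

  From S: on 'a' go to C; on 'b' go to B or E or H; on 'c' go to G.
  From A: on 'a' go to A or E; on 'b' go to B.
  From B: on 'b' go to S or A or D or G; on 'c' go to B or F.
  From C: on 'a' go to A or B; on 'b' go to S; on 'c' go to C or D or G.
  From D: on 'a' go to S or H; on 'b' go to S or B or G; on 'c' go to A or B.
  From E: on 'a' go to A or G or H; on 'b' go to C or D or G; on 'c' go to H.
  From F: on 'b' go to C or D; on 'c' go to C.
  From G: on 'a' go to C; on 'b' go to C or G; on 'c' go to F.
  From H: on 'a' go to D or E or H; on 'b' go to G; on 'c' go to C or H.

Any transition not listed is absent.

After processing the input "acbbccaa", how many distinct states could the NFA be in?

Start in {S}.
Read 'a': {S} → {C}.
Read 'c': {C} → {C, D, G}.
Read 'b': {C, D, G} → {S, B, C, G}.
Read 'b': {S, B, C, G} → {S, A, B, C, D, E, G, H}.
Read 'c': {S, A, B, C, D, E, G, H} → {A, B, C, D, F, G, H}.
Read 'c': {A, B, C, D, F, G, H} → {A, B, C, D, F, G, H}.
Read 'a': {A, B, C, D, F, G, H} → {S, A, B, C, D, E, H}.
Read 'a': {S, A, B, C, D, E, H} → {S, A, B, C, D, E, G, H}.
That set has 8 states.

8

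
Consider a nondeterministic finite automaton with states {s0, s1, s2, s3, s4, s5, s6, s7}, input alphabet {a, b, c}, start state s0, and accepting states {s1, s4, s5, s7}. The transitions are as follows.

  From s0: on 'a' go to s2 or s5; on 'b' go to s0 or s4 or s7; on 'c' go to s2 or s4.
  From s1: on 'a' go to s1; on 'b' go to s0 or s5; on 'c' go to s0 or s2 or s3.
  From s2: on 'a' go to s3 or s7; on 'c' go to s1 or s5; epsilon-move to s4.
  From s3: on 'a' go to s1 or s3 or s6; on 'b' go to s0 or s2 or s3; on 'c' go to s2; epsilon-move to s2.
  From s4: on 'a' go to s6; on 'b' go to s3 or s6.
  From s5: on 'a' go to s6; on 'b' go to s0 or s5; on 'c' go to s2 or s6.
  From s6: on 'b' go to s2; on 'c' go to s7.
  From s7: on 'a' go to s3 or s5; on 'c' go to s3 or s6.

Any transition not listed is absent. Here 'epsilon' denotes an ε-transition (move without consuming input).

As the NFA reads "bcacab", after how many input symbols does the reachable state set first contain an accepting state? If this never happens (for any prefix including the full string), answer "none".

1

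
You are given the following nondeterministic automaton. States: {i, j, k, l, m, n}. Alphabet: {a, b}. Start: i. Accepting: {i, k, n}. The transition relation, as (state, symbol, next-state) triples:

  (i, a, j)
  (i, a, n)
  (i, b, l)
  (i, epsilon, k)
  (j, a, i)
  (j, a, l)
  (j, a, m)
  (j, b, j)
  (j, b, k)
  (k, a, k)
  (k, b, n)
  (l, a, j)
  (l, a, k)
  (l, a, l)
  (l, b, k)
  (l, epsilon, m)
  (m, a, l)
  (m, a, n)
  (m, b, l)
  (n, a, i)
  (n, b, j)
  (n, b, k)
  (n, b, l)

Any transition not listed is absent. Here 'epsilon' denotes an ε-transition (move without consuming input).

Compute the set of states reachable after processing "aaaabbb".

Start: ε-closure({i}) = {i, k}.
Read 'a': {i, k} → {j, k, n}.
Read 'a': {j, k, n} → {i, k, l, m}.
Read 'a': {i, k, l, m} → {j, k, l, m, n}.
Read 'a': {j, k, l, m, n} → {i, j, k, l, m, n}.
Read 'b': {i, j, k, l, m, n} → {j, k, l, m, n}.
Read 'b': {j, k, l, m, n} → {j, k, l, m, n}.
Read 'b': {j, k, l, m, n} → {j, k, l, m, n}.

{j, k, l, m, n}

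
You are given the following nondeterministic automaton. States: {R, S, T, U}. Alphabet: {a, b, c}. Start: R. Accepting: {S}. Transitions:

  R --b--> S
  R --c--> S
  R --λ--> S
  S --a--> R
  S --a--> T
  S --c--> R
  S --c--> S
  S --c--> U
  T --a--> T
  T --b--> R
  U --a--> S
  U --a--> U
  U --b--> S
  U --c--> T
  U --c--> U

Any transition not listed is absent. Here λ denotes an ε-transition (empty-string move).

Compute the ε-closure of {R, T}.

Begin with {R, T}.
ε-move R → S; add S.

{R, S, T}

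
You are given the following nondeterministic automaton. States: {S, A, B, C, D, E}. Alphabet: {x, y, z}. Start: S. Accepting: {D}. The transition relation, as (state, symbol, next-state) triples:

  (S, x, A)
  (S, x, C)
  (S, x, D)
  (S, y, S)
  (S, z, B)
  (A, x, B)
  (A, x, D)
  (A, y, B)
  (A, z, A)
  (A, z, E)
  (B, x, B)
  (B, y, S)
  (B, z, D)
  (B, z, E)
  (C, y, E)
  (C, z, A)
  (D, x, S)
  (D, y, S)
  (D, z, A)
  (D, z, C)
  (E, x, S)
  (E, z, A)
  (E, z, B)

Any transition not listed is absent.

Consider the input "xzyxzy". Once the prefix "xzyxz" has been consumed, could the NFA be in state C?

Start in {S}.
Read 'x': S→{A, C, D}; now {A, C, D}.
Read 'z': A→{A, E}, C→{A}, D→{A, C}; now {A, C, E}.
Read 'y': A→{B}, C→{E}, E→∅; now {B, E}.
Read 'x': B→{B}, E→{S}; now {S, B}.
Read 'z': S→{B}, B→{D, E}; now {B, D, E}.
State C is not in {B, D, E}.

No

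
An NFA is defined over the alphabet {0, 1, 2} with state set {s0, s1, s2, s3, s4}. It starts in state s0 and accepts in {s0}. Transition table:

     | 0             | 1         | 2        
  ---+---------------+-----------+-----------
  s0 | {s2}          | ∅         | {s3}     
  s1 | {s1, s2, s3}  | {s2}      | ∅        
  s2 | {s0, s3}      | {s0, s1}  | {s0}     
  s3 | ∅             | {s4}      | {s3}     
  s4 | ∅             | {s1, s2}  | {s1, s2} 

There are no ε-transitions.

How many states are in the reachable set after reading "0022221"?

1

Start in {s0}.
Read '0': {s0} → {s2}.
Read '0': {s2} → {s0, s3}.
Read '2': {s0, s3} → {s3}.
Read '2': {s3} → {s3}.
Read '2': {s3} → {s3}.
Read '2': {s3} → {s3}.
Read '1': {s3} → {s4}.
That set has 1 state.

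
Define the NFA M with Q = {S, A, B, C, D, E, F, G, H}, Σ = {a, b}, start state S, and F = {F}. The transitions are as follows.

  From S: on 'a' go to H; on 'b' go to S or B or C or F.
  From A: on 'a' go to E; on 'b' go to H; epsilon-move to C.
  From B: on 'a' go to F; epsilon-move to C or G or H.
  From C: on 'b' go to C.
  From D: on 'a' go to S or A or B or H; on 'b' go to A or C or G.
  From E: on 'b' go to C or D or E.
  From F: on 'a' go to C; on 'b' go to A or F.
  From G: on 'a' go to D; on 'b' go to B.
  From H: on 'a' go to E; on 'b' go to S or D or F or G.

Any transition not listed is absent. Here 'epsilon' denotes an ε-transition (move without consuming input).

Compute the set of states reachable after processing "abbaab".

{S, B, C, D, E, F, G, H}

Start in {S}.
Read 'a': S→{H}; now {H}.
Read 'b': H→{S, D, F, G}; now {S, D, F, G}.
Read 'b': S→{S, B, C, F}, D→{A, C, G}, F→{A, F}, G→{B}; union {S, A, B, C, F, G}; ε-closure = {S, A, B, C, F, G, H}.
Read 'a': S→{H}, A→{E}, B→{F}, C→∅, F→{C}, G→{D}, H→{E}; now {C, D, E, F, H}.
Read 'a': C→∅, D→{S, A, B, H}, E→∅, F→{C}, H→{E}; union {S, A, B, C, E, H}; ε-closure = {S, A, B, C, E, G, H}.
Read 'b': S→{S, B, C, F}, A→{H}, B→∅, C→{C}, E→{C, D, E}, G→{B}, H→{S, D, F, G}; now {S, B, C, D, E, F, G, H}.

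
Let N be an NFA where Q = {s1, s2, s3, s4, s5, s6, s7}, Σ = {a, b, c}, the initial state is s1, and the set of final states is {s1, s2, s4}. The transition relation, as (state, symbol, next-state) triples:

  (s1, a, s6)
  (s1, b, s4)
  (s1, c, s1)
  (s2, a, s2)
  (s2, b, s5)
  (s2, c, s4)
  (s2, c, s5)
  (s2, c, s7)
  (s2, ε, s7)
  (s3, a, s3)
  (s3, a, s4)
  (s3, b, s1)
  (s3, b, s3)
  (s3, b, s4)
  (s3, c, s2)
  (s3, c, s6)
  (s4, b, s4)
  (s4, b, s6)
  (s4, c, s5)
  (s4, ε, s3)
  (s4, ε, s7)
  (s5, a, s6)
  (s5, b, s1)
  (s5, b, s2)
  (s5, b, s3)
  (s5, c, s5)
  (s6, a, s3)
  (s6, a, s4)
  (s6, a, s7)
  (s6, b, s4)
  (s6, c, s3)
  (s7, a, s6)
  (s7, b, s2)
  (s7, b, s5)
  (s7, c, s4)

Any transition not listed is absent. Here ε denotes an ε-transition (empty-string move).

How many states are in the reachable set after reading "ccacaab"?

7

Start in {s1}.
Read 'c': s1→{s1}; now {s1}.
Read 'c': s1→{s1}; now {s1}.
Read 'a': s1→{s6}; now {s6}.
Read 'c': s6→{s3}; now {s3}.
Read 'a': s3→{s3, s4}; union {s3, s4}; ε-closure = {s3, s4, s7}.
Read 'a': s3→{s3, s4}, s4→∅, s7→{s6}; union {s3, s4, s6}; ε-closure = {s3, s4, s6, s7}.
Read 'b': s3→{s1, s3, s4}, s4→{s4, s6}, s6→{s4}, s7→{s2, s5}; union {s1, s2, s3, s4, s5, s6}; ε-closure = {s1, s2, s3, s4, s5, s6, s7}.
That set has 7 states.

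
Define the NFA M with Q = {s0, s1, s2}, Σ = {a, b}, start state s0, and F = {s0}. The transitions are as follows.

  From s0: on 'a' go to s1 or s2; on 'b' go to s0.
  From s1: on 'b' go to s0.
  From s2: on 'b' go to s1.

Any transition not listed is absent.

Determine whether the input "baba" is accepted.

Start in {s0}.
Read 'b': {s0} → {s0}.
Read 'a': {s0} → {s1, s2}.
Read 'b': {s1, s2} → {s0, s1}.
Read 'a': {s0, s1} → {s1, s2}.
The final set {s1, s2} contains no accepting state.

No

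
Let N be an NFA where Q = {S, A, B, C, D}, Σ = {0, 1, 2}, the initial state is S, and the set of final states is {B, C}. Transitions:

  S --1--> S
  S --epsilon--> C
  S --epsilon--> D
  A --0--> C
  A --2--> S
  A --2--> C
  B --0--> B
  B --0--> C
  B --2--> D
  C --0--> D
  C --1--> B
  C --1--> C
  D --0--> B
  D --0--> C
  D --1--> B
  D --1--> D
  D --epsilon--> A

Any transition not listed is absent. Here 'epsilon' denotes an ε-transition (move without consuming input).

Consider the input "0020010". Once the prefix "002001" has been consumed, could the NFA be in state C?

Yes

Start: ε-closure({S}) = {S, A, C, D}.
Read '0': {S, A, C, D} → {A, B, C, D}.
Read '0': {A, B, C, D} → {A, B, C, D}.
Read '2': {A, B, C, D} → {S, A, C, D}.
Read '0': {S, A, C, D} → {A, B, C, D}.
Read '0': {A, B, C, D} → {A, B, C, D}.
Read '1': {A, B, C, D} → {A, B, C, D}.
State C is in {A, B, C, D}.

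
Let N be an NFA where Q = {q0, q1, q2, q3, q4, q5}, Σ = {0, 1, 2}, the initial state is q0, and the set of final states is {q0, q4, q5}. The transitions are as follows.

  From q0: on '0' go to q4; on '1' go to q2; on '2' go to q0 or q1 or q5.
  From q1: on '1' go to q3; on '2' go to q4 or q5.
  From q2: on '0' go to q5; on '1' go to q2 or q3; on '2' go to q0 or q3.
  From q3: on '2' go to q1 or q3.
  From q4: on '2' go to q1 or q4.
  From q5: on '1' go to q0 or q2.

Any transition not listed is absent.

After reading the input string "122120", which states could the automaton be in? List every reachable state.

{q4}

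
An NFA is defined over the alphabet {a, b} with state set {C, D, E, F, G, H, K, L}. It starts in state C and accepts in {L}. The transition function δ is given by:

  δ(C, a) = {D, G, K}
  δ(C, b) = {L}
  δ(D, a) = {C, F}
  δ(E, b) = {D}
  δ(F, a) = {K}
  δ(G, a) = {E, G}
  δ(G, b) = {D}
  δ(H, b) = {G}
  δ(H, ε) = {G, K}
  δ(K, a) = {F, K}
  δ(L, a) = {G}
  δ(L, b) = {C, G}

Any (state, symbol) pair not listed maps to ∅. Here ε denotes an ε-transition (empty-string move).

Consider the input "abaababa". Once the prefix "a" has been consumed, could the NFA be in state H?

No

Start in {C}.
Read 'a': {C} → {D, G, K}.
State H is not in {D, G, K}.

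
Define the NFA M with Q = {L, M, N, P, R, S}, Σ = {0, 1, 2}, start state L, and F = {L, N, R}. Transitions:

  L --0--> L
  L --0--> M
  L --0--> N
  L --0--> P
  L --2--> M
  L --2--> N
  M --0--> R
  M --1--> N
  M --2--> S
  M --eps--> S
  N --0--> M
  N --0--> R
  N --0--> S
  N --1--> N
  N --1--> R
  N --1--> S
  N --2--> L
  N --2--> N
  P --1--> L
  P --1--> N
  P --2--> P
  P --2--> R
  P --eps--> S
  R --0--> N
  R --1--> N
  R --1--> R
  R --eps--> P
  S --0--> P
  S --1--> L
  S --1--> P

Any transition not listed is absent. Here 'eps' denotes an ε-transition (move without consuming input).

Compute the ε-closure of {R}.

{P, R, S}

Begin with {R}.
ε-move R → P; add P.
ε-move P → S; add S.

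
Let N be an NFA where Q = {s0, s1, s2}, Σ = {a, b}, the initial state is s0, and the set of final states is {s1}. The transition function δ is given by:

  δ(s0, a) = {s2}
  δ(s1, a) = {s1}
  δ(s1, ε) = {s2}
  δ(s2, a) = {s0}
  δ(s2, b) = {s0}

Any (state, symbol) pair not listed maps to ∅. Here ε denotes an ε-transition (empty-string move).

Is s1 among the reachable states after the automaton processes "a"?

Start in {s0}.
Read 'a': {s0} → {s2}.
State s1 is not in {s2}.

No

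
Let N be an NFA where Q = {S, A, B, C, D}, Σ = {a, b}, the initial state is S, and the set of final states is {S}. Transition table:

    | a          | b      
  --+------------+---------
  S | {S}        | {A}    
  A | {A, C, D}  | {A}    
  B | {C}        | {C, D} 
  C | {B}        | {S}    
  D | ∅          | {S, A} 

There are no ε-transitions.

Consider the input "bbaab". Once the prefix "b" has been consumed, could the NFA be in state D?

Start in {S}.
Read 'b': {S} → {A}.
State D is not in {A}.

No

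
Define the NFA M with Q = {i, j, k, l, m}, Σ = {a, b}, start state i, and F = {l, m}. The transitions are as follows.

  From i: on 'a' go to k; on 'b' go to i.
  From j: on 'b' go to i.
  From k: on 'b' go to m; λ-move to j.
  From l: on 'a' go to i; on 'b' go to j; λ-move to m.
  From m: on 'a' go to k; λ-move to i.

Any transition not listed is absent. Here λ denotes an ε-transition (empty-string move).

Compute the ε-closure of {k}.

Begin with {k}.
ε-move k → j; add j.

{j, k}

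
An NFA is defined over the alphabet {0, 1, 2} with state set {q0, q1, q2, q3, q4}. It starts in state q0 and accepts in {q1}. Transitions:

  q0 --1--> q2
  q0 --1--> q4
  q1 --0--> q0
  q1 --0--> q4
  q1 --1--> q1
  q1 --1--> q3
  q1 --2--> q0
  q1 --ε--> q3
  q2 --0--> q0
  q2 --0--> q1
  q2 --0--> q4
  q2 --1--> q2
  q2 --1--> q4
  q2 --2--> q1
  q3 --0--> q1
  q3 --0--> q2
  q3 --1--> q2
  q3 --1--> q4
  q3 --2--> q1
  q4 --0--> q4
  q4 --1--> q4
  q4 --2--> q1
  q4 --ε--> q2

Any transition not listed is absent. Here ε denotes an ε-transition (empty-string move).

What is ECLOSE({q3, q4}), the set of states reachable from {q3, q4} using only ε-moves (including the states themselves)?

{q2, q3, q4}

Begin with {q3, q4}.
ε-move q4 → q2; add q2.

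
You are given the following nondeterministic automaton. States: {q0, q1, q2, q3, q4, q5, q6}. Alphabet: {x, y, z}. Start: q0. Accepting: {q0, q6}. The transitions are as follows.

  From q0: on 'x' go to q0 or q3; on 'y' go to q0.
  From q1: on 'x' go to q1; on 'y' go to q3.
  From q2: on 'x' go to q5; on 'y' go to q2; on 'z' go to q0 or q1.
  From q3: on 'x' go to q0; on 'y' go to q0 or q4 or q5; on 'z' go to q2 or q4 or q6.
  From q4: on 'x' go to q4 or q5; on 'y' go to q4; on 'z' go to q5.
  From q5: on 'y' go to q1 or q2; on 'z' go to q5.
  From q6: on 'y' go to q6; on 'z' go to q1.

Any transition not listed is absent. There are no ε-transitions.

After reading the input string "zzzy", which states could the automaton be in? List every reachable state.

Start in {q0}.
Read 'z': q0→∅; now ∅.
The set is empty and remains empty for the remaining 3 symbols.

∅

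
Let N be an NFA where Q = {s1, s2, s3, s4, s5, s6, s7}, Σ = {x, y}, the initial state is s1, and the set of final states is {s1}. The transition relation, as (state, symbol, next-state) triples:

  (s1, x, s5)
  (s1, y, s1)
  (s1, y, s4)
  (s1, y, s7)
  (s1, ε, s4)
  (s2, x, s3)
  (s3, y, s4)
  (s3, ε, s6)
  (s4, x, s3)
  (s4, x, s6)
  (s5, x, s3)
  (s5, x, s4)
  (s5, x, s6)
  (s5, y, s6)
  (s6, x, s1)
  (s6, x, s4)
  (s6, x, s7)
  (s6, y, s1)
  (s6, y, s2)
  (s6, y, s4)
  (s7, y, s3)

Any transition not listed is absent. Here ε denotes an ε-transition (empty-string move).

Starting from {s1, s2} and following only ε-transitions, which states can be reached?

{s1, s2, s4}

Begin with {s1, s2}.
ε-move s1 → s4; add s4.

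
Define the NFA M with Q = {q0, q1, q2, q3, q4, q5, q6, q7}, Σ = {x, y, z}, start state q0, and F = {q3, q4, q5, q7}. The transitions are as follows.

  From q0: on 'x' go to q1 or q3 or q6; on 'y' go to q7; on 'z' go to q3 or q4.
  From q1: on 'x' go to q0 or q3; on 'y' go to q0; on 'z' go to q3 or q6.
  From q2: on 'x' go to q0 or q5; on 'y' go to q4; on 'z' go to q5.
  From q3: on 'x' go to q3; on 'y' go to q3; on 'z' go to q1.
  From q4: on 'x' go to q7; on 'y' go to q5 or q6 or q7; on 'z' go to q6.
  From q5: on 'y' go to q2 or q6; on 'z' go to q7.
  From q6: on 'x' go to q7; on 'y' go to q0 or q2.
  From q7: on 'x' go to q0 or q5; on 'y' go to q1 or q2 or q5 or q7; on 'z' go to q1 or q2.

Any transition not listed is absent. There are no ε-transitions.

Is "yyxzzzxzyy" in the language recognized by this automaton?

Start in {q0}.
Read 'y': q0→{q7}; now {q7}.
Read 'y': q7→{q1, q2, q5, q7}; now {q1, q2, q5, q7}.
Read 'x': q1→{q0, q3}, q2→{q0, q5}, q5→∅, q7→{q0, q5}; now {q0, q3, q5}.
Read 'z': q0→{q3, q4}, q3→{q1}, q5→{q7}; now {q1, q3, q4, q7}.
Read 'z': q1→{q3, q6}, q3→{q1}, q4→{q6}, q7→{q1, q2}; now {q1, q2, q3, q6}.
Read 'z': q1→{q3, q6}, q2→{q5}, q3→{q1}, q6→∅; now {q1, q3, q5, q6}.
Read 'x': q1→{q0, q3}, q3→{q3}, q5→∅, q6→{q7}; now {q0, q3, q7}.
Read 'z': q0→{q3, q4}, q3→{q1}, q7→{q1, q2}; now {q1, q2, q3, q4}.
Read 'y': q1→{q0}, q2→{q4}, q3→{q3}, q4→{q5, q6, q7}; now {q0, q3, q4, q5, q6, q7}.
Read 'y': q0→{q7}, q3→{q3}, q4→{q5, q6, q7}, q5→{q2, q6}, q6→{q0, q2}, q7→{q1, q2, q5, q7}; now {q0, q1, q2, q3, q5, q6, q7}.
The final set {q0, q1, q2, q3, q5, q6, q7} contains the accepting states q3, q5, q7.

Yes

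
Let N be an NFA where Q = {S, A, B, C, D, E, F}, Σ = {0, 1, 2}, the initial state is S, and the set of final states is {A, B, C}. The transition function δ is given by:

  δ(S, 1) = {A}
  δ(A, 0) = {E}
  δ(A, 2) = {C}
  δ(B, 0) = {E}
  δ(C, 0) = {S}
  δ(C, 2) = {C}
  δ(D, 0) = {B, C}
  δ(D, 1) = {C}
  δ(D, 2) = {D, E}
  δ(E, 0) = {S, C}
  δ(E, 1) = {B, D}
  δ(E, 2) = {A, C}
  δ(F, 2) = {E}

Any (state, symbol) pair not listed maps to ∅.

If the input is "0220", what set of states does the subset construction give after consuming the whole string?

∅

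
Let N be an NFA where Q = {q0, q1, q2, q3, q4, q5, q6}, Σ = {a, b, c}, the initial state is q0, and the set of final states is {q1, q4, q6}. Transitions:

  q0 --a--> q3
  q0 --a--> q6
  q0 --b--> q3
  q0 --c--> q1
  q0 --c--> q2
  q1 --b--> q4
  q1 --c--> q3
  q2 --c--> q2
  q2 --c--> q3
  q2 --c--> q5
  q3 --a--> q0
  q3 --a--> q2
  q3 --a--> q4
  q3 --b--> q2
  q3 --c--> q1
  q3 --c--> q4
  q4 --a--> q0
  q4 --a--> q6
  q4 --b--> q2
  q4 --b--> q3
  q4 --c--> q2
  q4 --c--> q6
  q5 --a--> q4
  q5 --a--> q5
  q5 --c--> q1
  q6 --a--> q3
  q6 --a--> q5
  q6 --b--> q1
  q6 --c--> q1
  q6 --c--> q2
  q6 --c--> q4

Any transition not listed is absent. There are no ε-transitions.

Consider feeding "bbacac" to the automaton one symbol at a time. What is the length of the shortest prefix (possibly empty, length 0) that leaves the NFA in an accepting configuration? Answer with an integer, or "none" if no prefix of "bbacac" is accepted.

Start in {q0}.
Read 'b': q0→{q3}; now {q3}.
Read 'b': q3→{q2}; now {q2}.
Read 'a': q2→∅; now ∅.
The set is empty and remains empty for the remaining 3 symbols.
No reachable set along the way intersects F.

none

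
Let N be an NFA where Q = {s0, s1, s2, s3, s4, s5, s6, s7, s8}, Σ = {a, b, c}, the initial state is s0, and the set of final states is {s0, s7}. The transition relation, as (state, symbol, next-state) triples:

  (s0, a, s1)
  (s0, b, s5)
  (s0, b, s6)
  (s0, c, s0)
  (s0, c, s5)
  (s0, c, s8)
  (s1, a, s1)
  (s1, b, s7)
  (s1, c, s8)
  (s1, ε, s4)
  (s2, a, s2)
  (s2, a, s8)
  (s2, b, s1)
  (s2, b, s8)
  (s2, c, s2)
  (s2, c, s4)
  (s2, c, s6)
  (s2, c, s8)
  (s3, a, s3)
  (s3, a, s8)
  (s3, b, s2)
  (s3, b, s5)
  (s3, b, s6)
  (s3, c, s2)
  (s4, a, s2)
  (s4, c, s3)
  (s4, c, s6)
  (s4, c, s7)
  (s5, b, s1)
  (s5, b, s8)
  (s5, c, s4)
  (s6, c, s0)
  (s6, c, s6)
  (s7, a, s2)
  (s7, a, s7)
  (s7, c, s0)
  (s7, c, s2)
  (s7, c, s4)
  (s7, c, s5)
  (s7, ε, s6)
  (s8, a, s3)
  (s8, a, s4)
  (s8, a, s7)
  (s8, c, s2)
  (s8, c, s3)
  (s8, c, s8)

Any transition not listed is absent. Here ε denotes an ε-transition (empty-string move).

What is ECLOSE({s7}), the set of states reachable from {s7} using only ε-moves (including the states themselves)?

Begin with {s7}.
ε-move s7 → s6; add s6.

{s6, s7}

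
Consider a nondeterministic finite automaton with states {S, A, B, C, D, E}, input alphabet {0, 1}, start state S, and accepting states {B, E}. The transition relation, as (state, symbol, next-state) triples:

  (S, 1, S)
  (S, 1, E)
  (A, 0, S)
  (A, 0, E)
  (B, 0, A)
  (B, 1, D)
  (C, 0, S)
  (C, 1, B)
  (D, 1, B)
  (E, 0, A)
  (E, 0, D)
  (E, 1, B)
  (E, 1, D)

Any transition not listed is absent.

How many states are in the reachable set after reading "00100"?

0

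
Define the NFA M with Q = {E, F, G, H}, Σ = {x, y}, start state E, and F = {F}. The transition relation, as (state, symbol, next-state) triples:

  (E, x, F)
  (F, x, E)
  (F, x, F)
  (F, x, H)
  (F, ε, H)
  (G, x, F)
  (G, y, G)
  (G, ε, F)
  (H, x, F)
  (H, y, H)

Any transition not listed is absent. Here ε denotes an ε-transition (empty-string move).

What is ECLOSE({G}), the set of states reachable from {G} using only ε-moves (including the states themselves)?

{F, G, H}

Begin with {G}.
ε-move G → F; add F.
ε-move F → H; add H.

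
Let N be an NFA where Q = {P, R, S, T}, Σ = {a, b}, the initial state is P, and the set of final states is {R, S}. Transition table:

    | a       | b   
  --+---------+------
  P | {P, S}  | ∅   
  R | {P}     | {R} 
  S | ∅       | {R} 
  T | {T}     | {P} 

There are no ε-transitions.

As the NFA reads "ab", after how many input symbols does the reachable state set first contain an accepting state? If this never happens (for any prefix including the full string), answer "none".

Start in {P}.
Read 'a': P→{P, S}; now {P, S}.
None of the earlier sets intersect F, but {P, S} does.

1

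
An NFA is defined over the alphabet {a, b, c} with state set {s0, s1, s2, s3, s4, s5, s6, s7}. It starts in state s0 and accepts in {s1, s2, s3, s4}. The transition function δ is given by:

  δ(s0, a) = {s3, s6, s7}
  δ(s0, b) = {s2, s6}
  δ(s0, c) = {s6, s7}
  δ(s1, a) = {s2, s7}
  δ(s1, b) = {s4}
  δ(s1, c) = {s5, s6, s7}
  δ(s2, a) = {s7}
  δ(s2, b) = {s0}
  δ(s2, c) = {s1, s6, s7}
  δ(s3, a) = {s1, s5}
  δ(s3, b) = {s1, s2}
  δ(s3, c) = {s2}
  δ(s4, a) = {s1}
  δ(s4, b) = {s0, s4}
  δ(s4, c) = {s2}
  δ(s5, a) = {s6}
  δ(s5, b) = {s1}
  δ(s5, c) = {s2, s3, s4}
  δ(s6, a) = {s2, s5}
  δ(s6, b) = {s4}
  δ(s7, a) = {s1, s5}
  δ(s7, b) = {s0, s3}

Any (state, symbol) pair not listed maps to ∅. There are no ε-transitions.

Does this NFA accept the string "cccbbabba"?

No

Start in {s0}.
Read 'c': s0→{s6, s7}; now {s6, s7}.
Read 'c': s6→∅, s7→∅; now ∅.
The set is empty and remains empty for the remaining 7 symbols.
The final set ∅ contains no accepting state.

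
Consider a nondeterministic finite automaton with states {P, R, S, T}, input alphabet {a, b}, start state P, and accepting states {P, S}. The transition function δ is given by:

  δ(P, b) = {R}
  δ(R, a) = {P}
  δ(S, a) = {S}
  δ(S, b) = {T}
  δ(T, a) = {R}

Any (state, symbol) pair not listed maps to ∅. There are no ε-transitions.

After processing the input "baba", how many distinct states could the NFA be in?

Start in {P}.
Read 'b': {P} → {R}.
Read 'a': {R} → {P}.
Read 'b': {P} → {R}.
Read 'a': {R} → {P}.
That set has 1 state.

1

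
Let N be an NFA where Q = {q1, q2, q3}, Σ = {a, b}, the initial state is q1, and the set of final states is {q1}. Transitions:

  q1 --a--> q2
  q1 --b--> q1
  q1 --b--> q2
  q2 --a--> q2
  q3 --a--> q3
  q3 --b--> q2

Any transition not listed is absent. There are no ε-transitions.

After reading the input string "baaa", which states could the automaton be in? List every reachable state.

{q2}

Start in {q1}.
Read 'b': q1→{q1, q2}; now {q1, q2}.
Read 'a': q1→{q2}, q2→{q2}; now {q2}.
Read 'a': q2→{q2}; now {q2}.
Read 'a': q2→{q2}; now {q2}.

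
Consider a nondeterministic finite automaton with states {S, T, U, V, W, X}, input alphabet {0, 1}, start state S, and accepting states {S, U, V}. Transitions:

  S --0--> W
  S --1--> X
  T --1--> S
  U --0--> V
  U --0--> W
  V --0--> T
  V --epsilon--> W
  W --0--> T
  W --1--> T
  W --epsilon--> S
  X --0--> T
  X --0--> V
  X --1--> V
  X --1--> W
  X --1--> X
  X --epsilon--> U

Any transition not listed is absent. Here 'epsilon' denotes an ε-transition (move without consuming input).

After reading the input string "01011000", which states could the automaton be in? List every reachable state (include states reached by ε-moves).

{S, T, W}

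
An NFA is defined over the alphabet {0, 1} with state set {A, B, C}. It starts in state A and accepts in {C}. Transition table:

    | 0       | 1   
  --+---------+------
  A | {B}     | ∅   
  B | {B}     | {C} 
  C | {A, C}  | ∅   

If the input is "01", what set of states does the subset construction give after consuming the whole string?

{C}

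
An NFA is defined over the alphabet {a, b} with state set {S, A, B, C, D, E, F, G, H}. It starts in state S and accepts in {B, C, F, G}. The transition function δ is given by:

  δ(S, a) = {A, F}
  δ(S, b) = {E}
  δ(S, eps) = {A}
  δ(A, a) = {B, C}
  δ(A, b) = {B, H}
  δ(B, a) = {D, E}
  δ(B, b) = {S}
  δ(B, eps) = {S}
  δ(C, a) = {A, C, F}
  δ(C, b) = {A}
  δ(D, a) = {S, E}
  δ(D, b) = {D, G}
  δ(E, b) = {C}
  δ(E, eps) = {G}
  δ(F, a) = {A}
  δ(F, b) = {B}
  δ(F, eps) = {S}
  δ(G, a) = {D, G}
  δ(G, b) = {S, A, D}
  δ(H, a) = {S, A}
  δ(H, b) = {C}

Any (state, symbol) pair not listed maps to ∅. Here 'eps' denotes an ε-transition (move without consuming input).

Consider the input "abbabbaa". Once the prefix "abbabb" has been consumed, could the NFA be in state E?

Yes

Start: ε-closure({S}) = {S, A}.
Read 'a': {S, A} → {S, A, B, C, F}.
Read 'b': {S, A, B, C, F} → {S, A, B, E, G, H}.
Read 'b': {S, A, B, E, G, H} → {S, A, B, C, D, E, G, H}.
Read 'a': {S, A, B, C, D, E, G, H} → {S, A, B, C, D, E, F, G}.
Read 'b': {S, A, B, C, D, E, F, G} → {S, A, B, C, D, E, G, H}.
Read 'b': {S, A, B, C, D, E, G, H} → {S, A, B, C, D, E, G, H}.
State E is in {S, A, B, C, D, E, G, H}.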